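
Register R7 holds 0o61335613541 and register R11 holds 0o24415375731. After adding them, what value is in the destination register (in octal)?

0o105753211472

Add column by column in base 8, right to left:
  1+1 = 2
  4+3 = 7
  5+7 = 4 carry 1
  3+5+1 = 1 carry 1
  1+7+1 = 1 carry 1
  6+3+1 = 2 carry 1
  5+5+1 = 3 carry 1
  3+1+1 = 5
  3+4 = 7
  1+4 = 5
  6+2 = 0 carry 1
  final carry 1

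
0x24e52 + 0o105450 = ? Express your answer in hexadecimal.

0x2d97a

0o105450 = 0x8b28 in hexadecimal.
Add column by column in base 16, right to left:
  2+8 = a
  5+2 = 7
  e+b = 9 carry 1
  4+8+1 = d
  2+0 = 2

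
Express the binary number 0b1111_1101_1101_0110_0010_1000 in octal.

Group the bits in threes: 111 111 011 101 011 000 101 000 → 77353050.

0o77353050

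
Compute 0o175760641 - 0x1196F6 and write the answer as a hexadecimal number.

0o175760641 = 0x1F7E1A1 in hexadecimal.
Subtract column by column in base 16:
  1-6 → B (borrow)
  A-F-1 → A (borrow)
  1-6-1 → A (borrow)
  E-9-1 → 4
  7-1 → 6
  F-1 → E
  1-0 → 1

0x1E64AAB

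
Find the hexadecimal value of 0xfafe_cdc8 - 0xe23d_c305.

0x18c10ac3

Subtract column by column in base 16:
  8-5 → 3
  c-0 → c
  d-3 → a
  c-c → 0
  e-d → 1
  f-3 → c
  a-2 → 8
  f-e → 1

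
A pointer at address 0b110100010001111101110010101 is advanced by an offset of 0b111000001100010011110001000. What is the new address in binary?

0b1101100011110010001100011101

Add column by column in base 2, right to left:
  1+0 = 1
  0+0 = 0
  1+0 = 1
  0+1 = 1
  1+0 = 1
  0+0 = 0
  0+0 = 0
  1+1 = 0 carry 1
  1+1+1 = 1 carry 1
  1+1+1 = 1 carry 1
  0+1+1 = 0 carry 1
  1+0+1 = 0 carry 1
  1+0+1 = 0 carry 1
  1+1+1 = 1 carry 1
  1+0+1 = 0 carry 1
  1+0+1 = 0 carry 1
  0+0+1 = 1
  0+1 = 1
  0+1 = 1
  1+0 = 1
  0+0 = 0
  0+0 = 0
  0+0 = 0
  1+0 = 1
  0+1 = 1
  1+1 = 0 carry 1
  1+1+1 = 1 carry 1
  final carry 1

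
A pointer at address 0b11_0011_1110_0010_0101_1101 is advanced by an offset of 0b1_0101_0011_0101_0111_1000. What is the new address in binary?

Add column by column in base 2, right to left:
  1+0 = 1
  0+0 = 0
  1+0 = 1
  1+1 = 0 carry 1
  1+1+1 = 1 carry 1
  0+1+1 = 0 carry 1
  1+1+1 = 1 carry 1
  0+0+1 = 1
  0+1 = 1
  1+0 = 1
  0+1 = 1
  0+0 = 0
  0+1 = 1
  1+1 = 0 carry 1
  1+0+1 = 0 carry 1
  1+0+1 = 0 carry 1
  1+1+1 = 1 carry 1
  1+0+1 = 0 carry 1
  0+1+1 = 0 carry 1
  0+0+1 = 1
  1+1 = 0 carry 1
  1+0+1 = 0 carry 1
  final carry 1

0b10010010001011111010101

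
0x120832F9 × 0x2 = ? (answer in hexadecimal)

Multiply each base-16 digit by 2, carrying:
  9×2 = 18 → write 2 carry 1
  F×2+1 = 31 → write F carry 1
  2×2+1 = 5 → write 5
  3×2 = 6 → write 6
  8×2 = 16 → write 0 carry 1
  0×2+1 = 1 → write 1
  2×2 = 4 → write 4
  1×2 = 2 → write 2

0x241065F2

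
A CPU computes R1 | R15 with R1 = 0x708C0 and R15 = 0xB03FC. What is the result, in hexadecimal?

0xF0BFC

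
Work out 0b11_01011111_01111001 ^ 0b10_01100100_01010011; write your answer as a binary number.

XOR bit by bit (1 where the bits differ):
  110101111101111001
^ 100110010001010011
= 010011101100101010

0b010011101100101010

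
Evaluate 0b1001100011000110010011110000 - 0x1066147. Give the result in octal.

0b1001100011000110010011110000 = 0o1143062360 in octal.
0x1066147 = 0o101460507 in octal.
Subtract column by column in base 8:
  0-7 → 1 (borrow)
  6-0-1 → 5
  3-5 → 6 (borrow)
  2-0-1 → 1
  6-6 → 0
  0-4 → 4 (borrow)
  3-1-1 → 1
  4-0 → 4
  1-1 → 0
  1-0 → 1

0o1041401651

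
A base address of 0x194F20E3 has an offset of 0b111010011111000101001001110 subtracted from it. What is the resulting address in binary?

0x194F20E3 = 0b11001010011110010000011100011 in binary.
Subtract column by column in base 2:
  1-0 → 1
  1-1 → 0
  0-1 → 1 (borrow)
  0-1-1 → 0 (borrow)
  0-0-1 → 1 (borrow)
  1-0-1 → 0
  1-1 → 0
  1-0 → 1
  0-0 → 0
  0-1 → 1 (borrow)
  0-0-1 → 1 (borrow)
  0-1-1 → 0 (borrow)
  0-0-1 → 1 (borrow)
  1-0-1 → 0
  0-0 → 0
  0-1 → 1 (borrow)
  1-1-1 → 1 (borrow)
  1-1-1 → 1 (borrow)
  1-1-1 → 1 (borrow)
  1-1-1 → 1 (borrow)
  0-0-1 → 1 (borrow)
  0-0-1 → 1 (borrow)
  1-1-1 → 1 (borrow)
  0-0-1 → 1 (borrow)
  1-1-1 → 1 (borrow)
  0-1-1 → 0 (borrow)
  0-1-1 → 0 (borrow)
  1-0-1 → 0
  1-0 → 1

0b10001111111111001011010010101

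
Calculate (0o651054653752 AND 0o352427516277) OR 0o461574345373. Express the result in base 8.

0o651054653752 AND 0o352427516277 = 0o250004412252.
Then OR with 0o461574345373.

0o671574757373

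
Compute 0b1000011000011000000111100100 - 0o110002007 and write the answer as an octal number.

0o720276735

0b1000011000011000000111100100 = 0o1030300744 in octal.
Subtract column by column in base 8:
  4-7 → 5 (borrow)
  4-0-1 → 3
  7-0 → 7
  0-2 → 6 (borrow)
  0-0-1 → 7 (borrow)
  3-0-1 → 2
  0-0 → 0
  3-1 → 2
  0-1 → 7 (borrow)
  1-0-1 → 0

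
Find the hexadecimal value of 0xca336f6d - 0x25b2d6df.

0xa480988e

Subtract column by column in base 16:
  d-f → e (borrow)
  6-d-1 → 8 (borrow)
  f-6-1 → 8
  6-d → 9 (borrow)
  3-2-1 → 0
  3-b → 8 (borrow)
  a-5-1 → 4
  c-2 → a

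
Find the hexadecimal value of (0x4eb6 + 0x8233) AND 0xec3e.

0xc028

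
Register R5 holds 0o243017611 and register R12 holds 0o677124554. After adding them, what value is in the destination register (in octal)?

Add column by column in base 8, right to left:
  1+4 = 5
  1+5 = 6
  6+5 = 3 carry 1
  7+4+1 = 4 carry 1
  1+2+1 = 4
  0+1 = 1
  3+7 = 2 carry 1
  4+7+1 = 4 carry 1
  2+6+1 = 1 carry 1
  final carry 1

0o1142144365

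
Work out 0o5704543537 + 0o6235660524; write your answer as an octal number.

Add column by column in base 8, right to left:
  7+4 = 3 carry 1
  3+2+1 = 6
  5+5 = 2 carry 1
  3+0+1 = 4
  4+6 = 2 carry 1
  5+6+1 = 4 carry 1
  4+5+1 = 2 carry 1
  0+3+1 = 4
  7+2 = 1 carry 1
  5+6+1 = 4 carry 1
  final carry 1

0o14142424263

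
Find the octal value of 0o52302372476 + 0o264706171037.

Add column by column in base 8, right to left:
  6+7 = 5 carry 1
  7+3+1 = 3 carry 1
  4+0+1 = 5
  2+1 = 3
  7+7 = 6 carry 1
  3+1+1 = 5
  2+6 = 0 carry 1
  0+0+1 = 1
  3+7 = 2 carry 1
  2+4+1 = 7
  5+6 = 3 carry 1
  0+2+1 = 3

0o337210563535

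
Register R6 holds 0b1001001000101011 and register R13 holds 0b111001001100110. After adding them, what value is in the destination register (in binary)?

0b10000010010010001

Add column by column in base 2, right to left:
  1+0 = 1
  1+1 = 0 carry 1
  0+1+1 = 0 carry 1
  1+0+1 = 0 carry 1
  0+0+1 = 1
  1+1 = 0 carry 1
  0+1+1 = 0 carry 1
  0+0+1 = 1
  0+0 = 0
  1+1 = 0 carry 1
  0+0+1 = 1
  0+0 = 0
  1+1 = 0 carry 1
  0+1+1 = 0 carry 1
  0+1+1 = 0 carry 1
  1+0+1 = 0 carry 1
  final carry 1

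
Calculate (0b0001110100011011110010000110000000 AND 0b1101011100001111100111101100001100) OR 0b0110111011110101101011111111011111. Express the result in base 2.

0b111111111111111101011111111011111

0b0001110100011011110010000110000000 AND 0b1101011100001111100111101100001100 = 0b0001010100001011100010000100000000.
Then OR with 0b0110111011110101101011111111011111.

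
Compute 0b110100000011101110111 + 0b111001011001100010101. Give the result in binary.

Add column by column in base 2, right to left:
  1+1 = 0 carry 1
  1+0+1 = 0 carry 1
  1+1+1 = 1 carry 1
  0+0+1 = 1
  1+1 = 0 carry 1
  1+0+1 = 0 carry 1
  1+0+1 = 0 carry 1
  0+0+1 = 1
  1+1 = 0 carry 1
  1+1+1 = 1 carry 1
  1+0+1 = 0 carry 1
  0+0+1 = 1
  0+1 = 1
  0+1 = 1
  0+0 = 0
  0+1 = 1
  0+0 = 0
  1+0 = 1
  0+1 = 1
  1+1 = 0 carry 1
  1+1+1 = 1 carry 1
  final carry 1

0b1101101011101010001100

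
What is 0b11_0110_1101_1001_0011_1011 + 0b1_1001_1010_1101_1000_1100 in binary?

Add column by column in base 2, right to left:
  1+0 = 1
  1+0 = 1
  0+1 = 1
  1+1 = 0 carry 1
  1+0+1 = 0 carry 1
  1+0+1 = 0 carry 1
  0+0+1 = 1
  0+1 = 1
  1+1 = 0 carry 1
  0+0+1 = 1
  0+1 = 1
  1+1 = 0 carry 1
  1+0+1 = 0 carry 1
  0+1+1 = 0 carry 1
  1+0+1 = 0 carry 1
  1+1+1 = 1 carry 1
  0+1+1 = 0 carry 1
  1+0+1 = 0 carry 1
  1+0+1 = 0 carry 1
  0+1+1 = 0 carry 1
  1+1+1 = 1 carry 1
  1+0+1 = 0 carry 1
  final carry 1

0b10100001000011011000111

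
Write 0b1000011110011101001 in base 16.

0x43ce9

Group the bits into nibbles: 0100 0011 1100 1110 1001 → 43ce9.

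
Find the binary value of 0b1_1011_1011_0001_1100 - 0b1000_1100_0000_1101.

Subtract column by column in base 2:
  0-1 → 1 (borrow)
  0-0-1 → 1 (borrow)
  1-1-1 → 1 (borrow)
  1-1-1 → 1 (borrow)
  1-0-1 → 0
  0-0 → 0
  0-0 → 0
  0-0 → 0
  1-0 → 1
  1-0 → 1
  0-1 → 1 (borrow)
  1-1-1 → 1 (borrow)
  1-0-1 → 0
  1-0 → 1
  0-0 → 0
  1-1 → 0
  1-0 → 1

0b10010111100001111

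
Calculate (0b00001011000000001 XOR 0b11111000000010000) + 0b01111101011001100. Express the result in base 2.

0b101110000011011101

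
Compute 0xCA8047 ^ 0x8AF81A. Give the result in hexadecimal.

XOR each hex digit independently (no carries):
  C^8=4, A^A=0, 8^F=7, 0^8=8, 4^1=5, 7^A=D

0x40785D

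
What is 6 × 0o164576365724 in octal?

0o1274366703370

Multiply each base-8 digit by 6, carrying:
  4×6 = 24 → write 0 carry 3
  2×6+3 = 15 → write 7 carry 1
  7×6+1 = 43 → write 3 carry 5
  5×6+5 = 35 → write 3 carry 4
  6×6+4 = 40 → write 0 carry 5
  3×6+5 = 23 → write 7 carry 2
  6×6+2 = 38 → write 6 carry 4
  7×6+4 = 46 → write 6 carry 5
  5×6+5 = 35 → write 3 carry 4
  4×6+4 = 28 → write 4 carry 3
  6×6+3 = 39 → write 7 carry 4
  1×6+4 = 10 → write 2 carry 1
  remaining carry: 1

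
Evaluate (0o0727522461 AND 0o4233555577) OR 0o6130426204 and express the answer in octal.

0o0727522461 AND 0o4233555577 = 0o0223500461.
Then OR with 0o6130426204.

0o6333526665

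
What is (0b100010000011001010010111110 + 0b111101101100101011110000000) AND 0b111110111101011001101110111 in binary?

0b11110101101010000000110110

Add column by column in base 2, right to left:
  0+0 = 0
  1+0 = 1
  1+0 = 1
  1+0 = 1
  1+0 = 1
  1+0 = 1
  0+0 = 0
  1+1 = 0 carry 1
  0+1+1 = 0 carry 1
  0+1+1 = 0 carry 1
  1+1+1 = 1 carry 1
  0+0+1 = 1
  1+1 = 0 carry 1
  0+0+1 = 1
  0+1 = 1
  1+0 = 1
  1+0 = 1
  0+1 = 1
  0+1 = 1
  0+0 = 0
  0+1 = 1
  0+1 = 1
  1+0 = 1
  0+1 = 1
  0+1 = 1
  0+1 = 1
  1+1 = 0 carry 1
  final carry 1
Sum = 0b1011111101111110110000111110; now AND with 0b111110111101011001101110111:
  1011111101111110110000111110
& 0111110111101011001101110111
= 0011110101101010000000110110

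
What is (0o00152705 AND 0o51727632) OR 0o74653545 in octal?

0o74753745

0o00152705 AND 0o51727632 = 0o00102600.
Then OR with 0o74653545.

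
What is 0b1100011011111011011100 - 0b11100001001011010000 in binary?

0b1000111010110000001100

Subtract column by column in base 2:
  0-0 → 0
  0-0 → 0
  1-0 → 1
  1-0 → 1
  1-1 → 0
  0-0 → 0
  1-1 → 0
  1-1 → 0
  0-0 → 0
  1-1 → 0
  1-0 → 1
  1-0 → 1
  1-1 → 0
  1-0 → 1
  0-0 → 0
  1-0 → 1
  1-0 → 1
  0-1 → 1 (borrow)
  0-1-1 → 0 (borrow)
  0-1-1 → 0 (borrow)
  1-0-1 → 0
  1-0 → 1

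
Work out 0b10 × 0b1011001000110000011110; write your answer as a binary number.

Multiply each base-2 digit by 2, carrying:
  0×2 = 0 → write 0
  1×2 = 2 → write 0 carry 1
  1×2+1 = 3 → write 1 carry 1
  1×2+1 = 3 → write 1 carry 1
  1×2+1 = 3 → write 1 carry 1
  0×2+1 = 1 → write 1
  0×2 = 0 → write 0
  0×2 = 0 → write 0
  0×2 = 0 → write 0
  0×2 = 0 → write 0
  1×2 = 2 → write 0 carry 1
  1×2+1 = 3 → write 1 carry 1
  0×2+1 = 1 → write 1
  0×2 = 0 → write 0
  0×2 = 0 → write 0
  1×2 = 2 → write 0 carry 1
  0×2+1 = 1 → write 1
  0×2 = 0 → write 0
  1×2 = 2 → write 0 carry 1
  1×2+1 = 3 → write 1 carry 1
  0×2+1 = 1 → write 1
  1×2 = 2 → write 0 carry 1
  remaining carry: 1

0b10110010001100000111100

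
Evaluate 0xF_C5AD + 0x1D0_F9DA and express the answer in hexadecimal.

0x1E0BF87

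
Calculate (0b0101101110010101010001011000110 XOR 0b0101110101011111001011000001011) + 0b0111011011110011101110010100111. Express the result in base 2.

0b111110110111110001000101110100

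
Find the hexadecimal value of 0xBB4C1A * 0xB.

0x80C451E

Multiply each base-16 digit by 11, carrying:
  A×11 = 110 → write E carry 6
  1×11+6 = 17 → write 1 carry 1
  C×11+1 = 133 → write 5 carry 8
  4×11+8 = 52 → write 4 carry 3
  B×11+3 = 124 → write C carry 7
  B×11+7 = 128 → write 0 carry 8
  remaining carry: 8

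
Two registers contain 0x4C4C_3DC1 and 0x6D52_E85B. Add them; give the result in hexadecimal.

Add column by column in base 16, right to left:
  1+B = C
  C+5 = 1 carry 1
  D+8+1 = 6 carry 1
  3+E+1 = 2 carry 1
  C+2+1 = F
  4+5 = 9
  C+D = 9 carry 1
  4+6+1 = B

0xB99F261C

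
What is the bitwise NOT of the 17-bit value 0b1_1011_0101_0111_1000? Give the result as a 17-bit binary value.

0b00100101010000111

Invert each bit: 11011010101111000 → 00100101010000111.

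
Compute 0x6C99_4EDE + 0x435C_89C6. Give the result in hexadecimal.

Add column by column in base 16, right to left:
  E+6 = 4 carry 1
  D+C+1 = A carry 1
  E+9+1 = 8 carry 1
  4+8+1 = D
  9+C = 5 carry 1
  9+5+1 = F
  C+3 = F
  6+4 = A

0xAFF5D8A4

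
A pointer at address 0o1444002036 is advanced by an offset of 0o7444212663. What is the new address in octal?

0o11110214721

Add column by column in base 8, right to left:
  6+3 = 1 carry 1
  3+6+1 = 2 carry 1
  0+6+1 = 7
  2+2 = 4
  0+1 = 1
  0+2 = 2
  4+4 = 0 carry 1
  4+4+1 = 1 carry 1
  4+4+1 = 1 carry 1
  1+7+1 = 1 carry 1
  final carry 1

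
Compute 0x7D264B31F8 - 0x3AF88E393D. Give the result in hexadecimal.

0x422DBCF8BB

Subtract column by column in base 16:
  8-D → B (borrow)
  F-3-1 → B
  1-9 → 8 (borrow)
  3-3-1 → F (borrow)
  B-E-1 → C (borrow)
  4-8-1 → B (borrow)
  6-8-1 → D (borrow)
  2-F-1 → 2 (borrow)
  D-A-1 → 2
  7-3 → 4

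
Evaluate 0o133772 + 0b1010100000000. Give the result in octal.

0b1010100000000 = 0o12400 in octal.
Add column by column in base 8, right to left:
  2+0 = 2
  7+0 = 7
  7+4 = 3 carry 1
  3+2+1 = 6
  3+1 = 4
  1+0 = 1

0o146372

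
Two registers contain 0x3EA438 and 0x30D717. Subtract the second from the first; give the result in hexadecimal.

0xDCD21

Subtract column by column in base 16:
  8-7 → 1
  3-1 → 2
  4-7 → D (borrow)
  A-D-1 → C (borrow)
  E-0-1 → D
  3-3 → 0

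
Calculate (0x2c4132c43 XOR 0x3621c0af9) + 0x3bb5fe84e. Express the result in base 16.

0x5616f0f08

First 0x2c4132c43 XOR 0x3621c0af9 = 0x1a60f26ba.
Add column by column in base 16, right to left:
  a+e = 8 carry 1
  b+4+1 = 0 carry 1
  6+8+1 = f
  2+e = 0 carry 1
  f+f+1 = f carry 1
  0+5+1 = 6
  6+b = 1 carry 1
  a+b+1 = 6 carry 1
  1+3+1 = 5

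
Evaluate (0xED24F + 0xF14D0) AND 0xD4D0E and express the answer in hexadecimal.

Add column by column in base 16, right to left:
  F+0 = F
  4+D = 1 carry 1
  2+4+1 = 7
  D+1 = E
  E+F = D carry 1
  final carry 1
Sum = 0x1DE71F; now AND with 0xD4D0E:
  1&0=0, D&D=D, E&4=4, 7&D=5, 1&0=0, F&E=E

0xD450E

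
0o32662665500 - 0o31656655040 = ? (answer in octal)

0o1004010440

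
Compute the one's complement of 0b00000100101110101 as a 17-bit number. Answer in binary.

0b11111011010001010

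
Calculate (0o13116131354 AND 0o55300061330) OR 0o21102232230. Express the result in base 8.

0o31102233330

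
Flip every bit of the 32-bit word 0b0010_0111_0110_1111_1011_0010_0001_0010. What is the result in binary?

0b11011000100100000100110111101101

Invert each bit: 00100111011011111011001000010010 → 11011000100100000100110111101101.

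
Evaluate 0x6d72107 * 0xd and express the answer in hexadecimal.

0x58ecad5b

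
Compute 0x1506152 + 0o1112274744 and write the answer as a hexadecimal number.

0xA79DB36

0o1112274744 = 0x92979E4 in hexadecimal.
Add column by column in base 16, right to left:
  2+4 = 6
  5+E = 3 carry 1
  1+9+1 = B
  6+7 = D
  0+9 = 9
  5+2 = 7
  1+9 = A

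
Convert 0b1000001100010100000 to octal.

Group the bits in threes: 001 000 001 100 010 100 000 → 1014240.

0o1014240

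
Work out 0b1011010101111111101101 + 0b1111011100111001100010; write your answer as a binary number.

Add column by column in base 2, right to left:
  1+0 = 1
  0+1 = 1
  1+0 = 1
  1+0 = 1
  0+0 = 0
  1+1 = 0 carry 1
  1+1+1 = 1 carry 1
  1+0+1 = 0 carry 1
  1+0+1 = 0 carry 1
  1+1+1 = 1 carry 1
  1+1+1 = 1 carry 1
  1+1+1 = 1 carry 1
  1+0+1 = 0 carry 1
  0+0+1 = 1
  1+1 = 0 carry 1
  0+1+1 = 0 carry 1
  1+1+1 = 1 carry 1
  0+0+1 = 1
  1+1 = 0 carry 1
  1+1+1 = 1 carry 1
  0+1+1 = 0 carry 1
  1+1+1 = 1 carry 1
  final carry 1

0b11010110010111001001111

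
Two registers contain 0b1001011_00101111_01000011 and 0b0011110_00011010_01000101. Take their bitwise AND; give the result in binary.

0b00010100000101001000001

AND bit by bit (1 only where both bits are 1):
  10010110010111101000011
& 00111100001101001000101
= 00010100000101001000001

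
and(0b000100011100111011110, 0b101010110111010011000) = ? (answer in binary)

0b000000010100010011000

AND bit by bit (1 only where both bits are 1):
  000100011100111011110
& 101010110111010011000
= 000000010100010011000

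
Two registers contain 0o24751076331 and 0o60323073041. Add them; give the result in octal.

0o105274171372

Add column by column in base 8, right to left:
  1+1 = 2
  3+4 = 7
  3+0 = 3
  6+3 = 1 carry 1
  7+7+1 = 7 carry 1
  0+0+1 = 1
  1+3 = 4
  5+2 = 7
  7+3 = 2 carry 1
  4+0+1 = 5
  2+6 = 0 carry 1
  final carry 1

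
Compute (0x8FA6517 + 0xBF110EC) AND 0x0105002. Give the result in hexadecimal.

0x5002

Add column by column in base 16, right to left:
  7+C = 3 carry 1
  1+E+1 = 0 carry 1
  5+0+1 = 6
  6+1 = 7
  A+1 = B
  F+F = E carry 1
  8+B+1 = 4 carry 1
  final carry 1
Sum = 0x14EB7603; now AND with 0x0105002:
  1&0=0, 4&0=0, E&1=0, B&0=0, 7&5=5, 6&0=0, 0&0=0, 3&2=2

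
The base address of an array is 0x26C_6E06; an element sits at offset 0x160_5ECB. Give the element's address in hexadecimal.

0x3CCCCD1

Add column by column in base 16, right to left:
  6+B = 1 carry 1
  0+C+1 = D
  E+E = C carry 1
  6+5+1 = C
  C+0 = C
  6+6 = C
  2+1 = 3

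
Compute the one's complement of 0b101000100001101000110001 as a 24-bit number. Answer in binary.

Invert each bit: 101000100001101000110001 → 010111011110010111001110.

0b010111011110010111001110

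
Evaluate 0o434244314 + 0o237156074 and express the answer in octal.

Add column by column in base 8, right to left:
  4+4 = 0 carry 1
  1+7+1 = 1 carry 1
  3+0+1 = 4
  4+6 = 2 carry 1
  4+5+1 = 2 carry 1
  2+1+1 = 4
  4+7 = 3 carry 1
  3+3+1 = 7
  4+2 = 6

0o673422410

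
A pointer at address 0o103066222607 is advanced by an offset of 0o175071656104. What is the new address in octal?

Add column by column in base 8, right to left:
  7+4 = 3 carry 1
  0+0+1 = 1
  6+1 = 7
  2+6 = 0 carry 1
  2+5+1 = 0 carry 1
  2+6+1 = 1 carry 1
  6+1+1 = 0 carry 1
  6+7+1 = 6 carry 1
  0+0+1 = 1
  3+5 = 0 carry 1
  0+7+1 = 0 carry 1
  1+1+1 = 3

0o300160100713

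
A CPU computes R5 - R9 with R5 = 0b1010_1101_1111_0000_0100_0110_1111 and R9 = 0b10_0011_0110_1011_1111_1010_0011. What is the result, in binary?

Subtract column by column in base 2:
  1-1 → 0
  1-1 → 0
  1-0 → 1
  1-0 → 1
  0-0 → 0
  1-1 → 0
  1-0 → 1
  0-1 → 1 (borrow)
  0-1-1 → 0 (borrow)
  0-1-1 → 0 (borrow)
  1-1-1 → 1 (borrow)
  0-1-1 → 0 (borrow)
  0-1-1 → 0 (borrow)
  0-1-1 → 0 (borrow)
  0-0-1 → 1 (borrow)
  0-1-1 → 0 (borrow)
  1-0-1 → 0
  1-1 → 0
  1-1 → 0
  1-0 → 1
  1-1 → 0
  0-1 → 1 (borrow)
  1-0-1 → 0
  1-0 → 1
  0-0 → 0
  1-1 → 0
  0-0 → 0
  1-0 → 1

0b1000101010000100010011001100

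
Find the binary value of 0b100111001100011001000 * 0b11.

Multiply each base-2 digit by 3, carrying:
  0×3 = 0 → write 0
  0×3 = 0 → write 0
  0×3 = 0 → write 0
  1×3 = 3 → write 1 carry 1
  0×3+1 = 1 → write 1
  0×3 = 0 → write 0
  1×3 = 3 → write 1 carry 1
  1×3+1 = 4 → write 0 carry 2
  0×3+2 = 2 → write 0 carry 1
  0×3+1 = 1 → write 1
  0×3 = 0 → write 0
  1×3 = 3 → write 1 carry 1
  1×3+1 = 4 → write 0 carry 2
  0×3+2 = 2 → write 0 carry 1
  0×3+1 = 1 → write 1
  1×3 = 3 → write 1 carry 1
  1×3+1 = 4 → write 0 carry 2
  1×3+2 = 5 → write 1 carry 2
  0×3+2 = 2 → write 0 carry 1
  0×3+1 = 1 → write 1
  1×3 = 3 → write 1 carry 1
  remaining carry: 1

0b1110101100101001011000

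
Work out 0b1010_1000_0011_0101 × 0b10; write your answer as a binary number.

0b10101000001101010

Multiply each base-2 digit by 2, carrying:
  1×2 = 2 → write 0 carry 1
  0×2+1 = 1 → write 1
  1×2 = 2 → write 0 carry 1
  0×2+1 = 1 → write 1
  1×2 = 2 → write 0 carry 1
  1×2+1 = 3 → write 1 carry 1
  0×2+1 = 1 → write 1
  0×2 = 0 → write 0
  0×2 = 0 → write 0
  0×2 = 0 → write 0
  0×2 = 0 → write 0
  1×2 = 2 → write 0 carry 1
  0×2+1 = 1 → write 1
  1×2 = 2 → write 0 carry 1
  0×2+1 = 1 → write 1
  1×2 = 2 → write 0 carry 1
  remaining carry: 1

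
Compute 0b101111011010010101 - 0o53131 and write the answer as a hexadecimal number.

0b101111011010010101 = 0x2f695 in hexadecimal.
0o53131 = 0x5659 in hexadecimal.
Subtract column by column in base 16:
  5-9 → c (borrow)
  9-5-1 → 3
  6-6 → 0
  f-5 → a
  2-0 → 2

0x2a03c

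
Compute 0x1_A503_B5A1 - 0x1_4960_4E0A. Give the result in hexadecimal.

0x5BA36797

Subtract column by column in base 16:
  1-A → 7 (borrow)
  A-0-1 → 9
  5-E → 7 (borrow)
  B-4-1 → 6
  3-0 → 3
  0-6 → A (borrow)
  5-9-1 → B (borrow)
  A-4-1 → 5
  1-1 → 0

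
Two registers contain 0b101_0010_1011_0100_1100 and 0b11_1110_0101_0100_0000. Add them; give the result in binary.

Add column by column in base 2, right to left:
  0+0 = 0
  0+0 = 0
  1+0 = 1
  1+0 = 1
  0+0 = 0
  0+0 = 0
  1+1 = 0 carry 1
  0+0+1 = 1
  1+1 = 0 carry 1
  1+0+1 = 0 carry 1
  0+1+1 = 0 carry 1
  1+0+1 = 0 carry 1
  0+0+1 = 1
  1+1 = 0 carry 1
  0+1+1 = 0 carry 1
  0+1+1 = 0 carry 1
  1+1+1 = 1 carry 1
  0+1+1 = 0 carry 1
  1+0+1 = 0 carry 1
  final carry 1

0b10010001000010001100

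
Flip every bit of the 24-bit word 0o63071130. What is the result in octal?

0o14706647

Each oct digit d becomes 7−d:
  6→1, 3→4, 0→7, 7→0, 1→6, 1→6, 3→4, 0→7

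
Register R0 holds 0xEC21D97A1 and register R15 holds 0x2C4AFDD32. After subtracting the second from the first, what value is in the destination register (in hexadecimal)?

Subtract column by column in base 16:
  1-2 → F (borrow)
  A-3-1 → 6
  7-D → A (borrow)
  9-D-1 → B (borrow)
  D-F-1 → D (borrow)
  1-A-1 → 6 (borrow)
  2-4-1 → D (borrow)
  C-C-1 → F (borrow)
  E-2-1 → B

0xBFD6DBA6F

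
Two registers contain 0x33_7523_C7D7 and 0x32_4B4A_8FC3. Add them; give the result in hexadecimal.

0x65C06E579A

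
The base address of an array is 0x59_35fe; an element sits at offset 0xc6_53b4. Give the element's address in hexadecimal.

0x11f89b2

Add column by column in base 16, right to left:
  e+4 = 2 carry 1
  f+b+1 = b carry 1
  5+3+1 = 9
  3+5 = 8
  9+6 = f
  5+c = 1 carry 1
  final carry 1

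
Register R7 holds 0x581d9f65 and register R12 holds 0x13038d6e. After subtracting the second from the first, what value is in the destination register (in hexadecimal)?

0x451a11f7

Subtract column by column in base 16:
  5-e → 7 (borrow)
  6-6-1 → f (borrow)
  f-d-1 → 1
  9-8 → 1
  d-3 → a
  1-0 → 1
  8-3 → 5
  5-1 → 4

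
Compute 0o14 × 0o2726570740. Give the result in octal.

Multiply each base-8 digit by 12, carrying:
  0×12 = 0 → write 0
  4×12 = 48 → write 0 carry 6
  7×12+6 = 90 → write 2 carry 11
  0×12+11 = 11 → write 3 carry 1
  7×12+1 = 85 → write 5 carry 10
  5×12+10 = 70 → write 6 carry 8
  6×12+8 = 80 → write 0 carry 10
  2×12+10 = 34 → write 2 carry 4
  7×12+4 = 88 → write 0 carry 11
  2×12+11 = 35 → write 3 carry 4
  remaining carry: 4

0o43020653200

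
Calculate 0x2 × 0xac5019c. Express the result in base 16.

0x158a0338

Multiply each base-16 digit by 2, carrying:
  c×2 = 24 → write 8 carry 1
  9×2+1 = 19 → write 3 carry 1
  1×2+1 = 3 → write 3
  0×2 = 0 → write 0
  5×2 = 10 → write a
  c×2 = 24 → write 8 carry 1
  a×2+1 = 21 → write 5 carry 1
  remaining carry: 1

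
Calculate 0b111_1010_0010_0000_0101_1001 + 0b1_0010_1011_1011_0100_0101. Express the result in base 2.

0b100011001101101110011110

Add column by column in base 2, right to left:
  1+1 = 0 carry 1
  0+0+1 = 1
  0+1 = 1
  1+0 = 1
  1+0 = 1
  0+0 = 0
  1+1 = 0 carry 1
  0+0+1 = 1
  0+1 = 1
  0+1 = 1
  0+0 = 0
  0+1 = 1
  0+1 = 1
  1+1 = 0 carry 1
  0+0+1 = 1
  0+1 = 1
  0+0 = 0
  1+1 = 0 carry 1
  0+0+1 = 1
  1+0 = 1
  1+1 = 0 carry 1
  1+0+1 = 0 carry 1
  1+0+1 = 0 carry 1
  final carry 1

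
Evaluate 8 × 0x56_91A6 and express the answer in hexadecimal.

Multiply each base-16 digit by 8, carrying:
  6×8 = 48 → write 0 carry 3
  A×8+3 = 83 → write 3 carry 5
  1×8+5 = 13 → write D
  9×8 = 72 → write 8 carry 4
  6×8+4 = 52 → write 4 carry 3
  5×8+3 = 43 → write B carry 2
  remaining carry: 2

0x2B48D30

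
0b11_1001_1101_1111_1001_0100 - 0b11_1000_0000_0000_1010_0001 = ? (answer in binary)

0b11101111011110011

Subtract column by column in base 2:
  0-1 → 1 (borrow)
  0-0-1 → 1 (borrow)
  1-0-1 → 0
  0-0 → 0
  1-0 → 1
  0-1 → 1 (borrow)
  0-0-1 → 1 (borrow)
  1-1-1 → 1 (borrow)
  1-0-1 → 0
  1-0 → 1
  1-0 → 1
  1-0 → 1
  1-0 → 1
  0-0 → 0
  1-0 → 1
  1-0 → 1
  1-0 → 1
  0-0 → 0
  0-0 → 0
  1-1 → 0
  1-1 → 0
  1-1 → 0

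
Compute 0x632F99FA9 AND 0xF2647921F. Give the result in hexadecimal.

0x622419209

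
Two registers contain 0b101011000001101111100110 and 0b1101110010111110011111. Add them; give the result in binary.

0b111000110100101110000101

Add column by column in base 2, right to left:
  0+1 = 1
  1+1 = 0 carry 1
  1+1+1 = 1 carry 1
  0+1+1 = 0 carry 1
  0+1+1 = 0 carry 1
  1+0+1 = 0 carry 1
  1+0+1 = 0 carry 1
  1+1+1 = 1 carry 1
  1+1+1 = 1 carry 1
  1+1+1 = 1 carry 1
  0+1+1 = 0 carry 1
  1+1+1 = 1 carry 1
  1+0+1 = 0 carry 1
  0+1+1 = 0 carry 1
  0+0+1 = 1
  0+0 = 0
  0+1 = 1
  0+1 = 1
  1+1 = 0 carry 1
  1+0+1 = 0 carry 1
  0+1+1 = 0 carry 1
  1+1+1 = 1 carry 1
  0+0+1 = 1
  1+0 = 1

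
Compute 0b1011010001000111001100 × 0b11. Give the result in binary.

Multiply each base-2 digit by 3, carrying:
  0×3 = 0 → write 0
  0×3 = 0 → write 0
  1×3 = 3 → write 1 carry 1
  1×3+1 = 4 → write 0 carry 2
  0×3+2 = 2 → write 0 carry 1
  0×3+1 = 1 → write 1
  1×3 = 3 → write 1 carry 1
  1×3+1 = 4 → write 0 carry 2
  1×3+2 = 5 → write 1 carry 2
  0×3+2 = 2 → write 0 carry 1
  0×3+1 = 1 → write 1
  0×3 = 0 → write 0
  1×3 = 3 → write 1 carry 1
  0×3+1 = 1 → write 1
  0×3 = 0 → write 0
  0×3 = 0 → write 0
  1×3 = 3 → write 1 carry 1
  0×3+1 = 1 → write 1
  1×3 = 3 → write 1 carry 1
  1×3+1 = 4 → write 0 carry 2
  0×3+2 = 2 → write 0 carry 1
  1×3+1 = 4 → write 0 carry 2
  remaining carry: 10

0b100001110011010101100100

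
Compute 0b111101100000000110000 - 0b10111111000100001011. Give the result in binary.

0b100101100111100100101

Subtract column by column in base 2:
  0-1 → 1 (borrow)
  0-1-1 → 0 (borrow)
  0-0-1 → 1 (borrow)
  0-1-1 → 0 (borrow)
  1-0-1 → 0
  1-0 → 1
  0-0 → 0
  0-0 → 0
  0-1 → 1 (borrow)
  0-0-1 → 1 (borrow)
  0-0-1 → 1 (borrow)
  0-0-1 → 1 (borrow)
  0-1-1 → 0 (borrow)
  0-1-1 → 0 (borrow)
  1-1-1 → 1 (borrow)
  1-1-1 → 1 (borrow)
  0-1-1 → 0 (borrow)
  1-1-1 → 1 (borrow)
  1-0-1 → 0
  1-1 → 0
  1-0 → 1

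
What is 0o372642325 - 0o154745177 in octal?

Subtract column by column in base 8:
  5-7 → 6 (borrow)
  2-7-1 → 2 (borrow)
  3-1-1 → 1
  2-5 → 5 (borrow)
  4-4-1 → 7 (borrow)
  6-7-1 → 6 (borrow)
  2-4-1 → 5 (borrow)
  7-5-1 → 1
  3-1 → 2

0o215675126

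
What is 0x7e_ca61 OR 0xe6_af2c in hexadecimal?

0xfeef6d

OR each hex digit independently (no carries):
  7|e=f, e|6=e, c|a=e, a|f=f, 6|2=6, 1|c=d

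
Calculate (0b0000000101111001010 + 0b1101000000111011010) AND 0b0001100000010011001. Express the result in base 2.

Add column by column in base 2, right to left:
  0+0 = 0
  1+1 = 0 carry 1
  0+0+1 = 1
  1+1 = 0 carry 1
  0+1+1 = 0 carry 1
  0+0+1 = 1
  1+1 = 0 carry 1
  1+1+1 = 1 carry 1
  1+1+1 = 1 carry 1
  1+0+1 = 0 carry 1
  0+0+1 = 1
  1+0 = 1
  0+0 = 0
  0+0 = 0
  0+0 = 0
  0+1 = 1
  0+0 = 0
  0+1 = 1
  0+1 = 1
Sum = 0b1101000110110100100; now AND with 0b0001100000010011001:
  1101000110110100100
& 0001100000010011001
= 0001000000010000000

0b1000000010000000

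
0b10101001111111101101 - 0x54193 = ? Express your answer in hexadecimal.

0x55e5a

0b10101001111111101101 = 0xa9fed in hexadecimal.
Subtract column by column in base 16:
  d-3 → a
  e-9 → 5
  f-1 → e
  9-4 → 5
  a-5 → 5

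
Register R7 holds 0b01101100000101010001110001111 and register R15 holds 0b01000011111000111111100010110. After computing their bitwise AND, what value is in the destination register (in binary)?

0b01000000000000010001100000110

AND bit by bit (1 only where both bits are 1):
  01101100000101010001110001111
& 01000011111000111111100010110
= 01000000000000010001100000110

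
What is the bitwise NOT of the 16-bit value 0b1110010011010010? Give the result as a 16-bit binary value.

0b0001101100101101

Invert each bit: 1110010011010010 → 0001101100101101.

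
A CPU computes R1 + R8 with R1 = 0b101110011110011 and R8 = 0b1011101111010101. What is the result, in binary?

0b10001100011001000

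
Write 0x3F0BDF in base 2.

Expand each hex digit to 4 bits: 3=0011 F=1111 0=0000 B=1011 D=1101 F=1111.

0b1111110000101111011111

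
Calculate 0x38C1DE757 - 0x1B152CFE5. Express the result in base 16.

Subtract column by column in base 16:
  7-5 → 2
  5-E → 7 (borrow)
  7-F-1 → 7 (borrow)
  E-C-1 → 1
  D-2 → B
  1-5 → C (borrow)
  C-1-1 → A
  8-B → D (borrow)
  3-1-1 → 1

0x1DACB1772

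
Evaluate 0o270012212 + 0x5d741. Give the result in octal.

0x5d741 = 0o1353501 in octal.
Add column by column in base 8, right to left:
  2+1 = 3
  1+0 = 1
  2+5 = 7
  2+3 = 5
  1+5 = 6
  0+3 = 3
  0+1 = 1
  7+0 = 7
  2+0 = 2

0o271365713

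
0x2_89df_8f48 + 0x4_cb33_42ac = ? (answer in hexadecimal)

0x75512d1f4

Add column by column in base 16, right to left:
  8+c = 4 carry 1
  4+a+1 = f
  f+2 = 1 carry 1
  8+4+1 = d
  f+3 = 2 carry 1
  d+3+1 = 1 carry 1
  9+b+1 = 5 carry 1
  8+c+1 = 5 carry 1
  2+4+1 = 7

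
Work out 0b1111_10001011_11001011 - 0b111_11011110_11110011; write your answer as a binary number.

Subtract column by column in base 2:
  1-1 → 0
  1-1 → 0
  0-0 → 0
  1-0 → 1
  0-1 → 1 (borrow)
  0-1-1 → 0 (borrow)
  1-1-1 → 1 (borrow)
  1-1-1 → 1 (borrow)
  1-0-1 → 0
  1-1 → 0
  0-1 → 1 (borrow)
  1-1-1 → 1 (borrow)
  0-1-1 → 0 (borrow)
  0-0-1 → 1 (borrow)
  0-1-1 → 0 (borrow)
  1-1-1 → 1 (borrow)
  1-1-1 → 1 (borrow)
  1-1-1 → 1 (borrow)
  1-1-1 → 1 (borrow)
  1-0-1 → 0

0b1111010110011011000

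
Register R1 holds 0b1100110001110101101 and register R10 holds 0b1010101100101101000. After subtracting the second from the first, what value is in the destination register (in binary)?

0b10000101001000101

Subtract column by column in base 2:
  1-0 → 1
  0-0 → 0
  1-0 → 1
  1-1 → 0
  0-0 → 0
  1-1 → 0
  0-1 → 1 (borrow)
  1-0-1 → 0
  1-1 → 0
  1-0 → 1
  0-0 → 0
  0-1 → 1 (borrow)
  0-1-1 → 0 (borrow)
  1-0-1 → 0
  1-1 → 0
  0-0 → 0
  0-1 → 1 (borrow)
  1-0-1 → 0
  1-1 → 0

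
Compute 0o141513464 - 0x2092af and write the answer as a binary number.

0b1011001100000010010000101

0o141513464 = 0b1100001101001011100110100 in binary.
0x2092af = 0b1000001001001010101111 in binary.
Subtract column by column in base 2:
  0-1 → 1 (borrow)
  0-1-1 → 0 (borrow)
  1-1-1 → 1 (borrow)
  0-1-1 → 0 (borrow)
  1-0-1 → 0
  1-1 → 0
  0-0 → 0
  0-1 → 1 (borrow)
  1-0-1 → 0
  1-1 → 0
  1-0 → 1
  0-0 → 0
  1-1 → 0
  0-0 → 0
  0-0 → 0
  1-1 → 0
  0-0 → 0
  1-0 → 1
  1-0 → 1
  0-0 → 0
  0-0 → 0
  0-1 → 1 (borrow)
  0-0-1 → 1 (borrow)
  1-0-1 → 0
  1-0 → 1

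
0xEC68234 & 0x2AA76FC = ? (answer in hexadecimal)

0x2820234

AND each hex digit independently (no carries):
  E&2=2, C&A=8, 6&A=2, 8&7=0, 2&6=2, 3&F=3, 4&C=4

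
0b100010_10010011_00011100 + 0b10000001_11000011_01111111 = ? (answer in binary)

Add column by column in base 2, right to left:
  0+1 = 1
  0+1 = 1
  1+1 = 0 carry 1
  1+1+1 = 1 carry 1
  1+1+1 = 1 carry 1
  0+1+1 = 0 carry 1
  0+1+1 = 0 carry 1
  0+0+1 = 1
  1+1 = 0 carry 1
  1+1+1 = 1 carry 1
  0+0+1 = 1
  0+0 = 0
  1+0 = 1
  0+0 = 0
  0+1 = 1
  1+1 = 0 carry 1
  0+1+1 = 0 carry 1
  1+0+1 = 0 carry 1
  0+0+1 = 1
  0+0 = 0
  0+0 = 0
  1+0 = 1
  0+0 = 0
  0+1 = 1

0b101001000101011010011011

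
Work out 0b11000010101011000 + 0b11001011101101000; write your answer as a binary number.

Add column by column in base 2, right to left:
  0+0 = 0
  0+0 = 0
  0+0 = 0
  1+1 = 0 carry 1
  1+0+1 = 0 carry 1
  0+1+1 = 0 carry 1
  1+1+1 = 1 carry 1
  0+0+1 = 1
  1+1 = 0 carry 1
  0+1+1 = 0 carry 1
  1+1+1 = 1 carry 1
  0+0+1 = 1
  0+1 = 1
  0+0 = 0
  0+0 = 0
  1+1 = 0 carry 1
  1+1+1 = 1 carry 1
  final carry 1

0b110001110011000000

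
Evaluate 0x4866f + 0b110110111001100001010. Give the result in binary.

0b111111111100101111001

0x4866f = 0b1001000011001101111 in binary.
Add column by column in base 2, right to left:
  1+0 = 1
  1+1 = 0 carry 1
  1+0+1 = 0 carry 1
  1+1+1 = 1 carry 1
  0+0+1 = 1
  1+0 = 1
  1+0 = 1
  0+0 = 0
  0+1 = 1
  1+1 = 0 carry 1
  1+0+1 = 0 carry 1
  0+0+1 = 1
  0+1 = 1
  0+1 = 1
  0+1 = 1
  1+0 = 1
  0+1 = 1
  0+1 = 1
  1+0 = 1
  0+1 = 1
  0+1 = 1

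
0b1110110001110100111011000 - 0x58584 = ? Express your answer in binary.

0x58584 = 0b1011000010110000100 in binary.
Subtract column by column in base 2:
  0-0 → 0
  0-0 → 0
  0-1 → 1 (borrow)
  1-0-1 → 0
  1-0 → 1
  0-0 → 0
  1-0 → 1
  1-1 → 0
  1-1 → 0
  0-0 → 0
  0-1 → 1 (borrow)
  1-0-1 → 0
  0-0 → 0
  1-0 → 1
  1-0 → 1
  1-1 → 0
  0-1 → 1 (borrow)
  0-0-1 → 1 (borrow)
  0-1-1 → 0 (borrow)
  1-0-1 → 0
  1-0 → 1
  0-0 → 0
  1-0 → 1
  1-0 → 1
  1-0 → 1

0b1110100110110010001010100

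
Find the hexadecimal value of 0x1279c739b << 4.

Shifting left by 4 bits = 1 hex digit: append 1 zero.

0x1279c739b0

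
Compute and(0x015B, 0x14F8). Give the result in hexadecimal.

0x0058

AND each hex digit independently (no carries):
  0&1=0, 1&4=0, 5&F=5, B&8=8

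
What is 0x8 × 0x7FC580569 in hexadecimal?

0x3FE2C02B48

Multiply each base-16 digit by 8, carrying:
  9×8 = 72 → write 8 carry 4
  6×8+4 = 52 → write 4 carry 3
  5×8+3 = 43 → write B carry 2
  0×8+2 = 2 → write 2
  8×8 = 64 → write 0 carry 4
  5×8+4 = 44 → write C carry 2
  C×8+2 = 98 → write 2 carry 6
  F×8+6 = 126 → write E carry 7
  7×8+7 = 63 → write F carry 3
  remaining carry: 3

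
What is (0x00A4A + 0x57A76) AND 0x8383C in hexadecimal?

0x0

Add column by column in base 16, right to left:
  A+6 = 0 carry 1
  4+7+1 = C
  A+A = 4 carry 1
  0+7+1 = 8
  0+5 = 5
Sum = 0x584C0; now AND with 0x8383C:
  5&8=0, 8&3=0, 4&8=0, C&3=0, 0&C=0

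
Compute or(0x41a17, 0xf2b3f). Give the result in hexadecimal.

0xf3b3f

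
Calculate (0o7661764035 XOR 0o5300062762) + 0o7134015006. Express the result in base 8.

First 0o7661764035 XOR 0o5300062762 = 0o2561706757.
Add column by column in base 8, right to left:
  7+6 = 5 carry 1
  5+0+1 = 6
  7+0 = 7
  6+5 = 3 carry 1
  0+1+1 = 2
  7+0 = 7
  1+4 = 5
  6+3 = 1 carry 1
  5+1+1 = 7
  2+7 = 1 carry 1
  final carry 1

0o11715723765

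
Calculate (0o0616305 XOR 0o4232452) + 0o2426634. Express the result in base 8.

0o7053613

First 0o0616305 XOR 0o4232452 = 0o4424757.
Add column by column in base 8, right to left:
  7+4 = 3 carry 1
  5+3+1 = 1 carry 1
  7+6+1 = 6 carry 1
  4+6+1 = 3 carry 1
  2+2+1 = 5
  4+4 = 0 carry 1
  4+2+1 = 7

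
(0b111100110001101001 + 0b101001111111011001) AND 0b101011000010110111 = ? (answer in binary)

0b100010000000000010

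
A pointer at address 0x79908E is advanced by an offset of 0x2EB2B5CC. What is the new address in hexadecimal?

Add column by column in base 16, right to left:
  E+C = A carry 1
  8+C+1 = 5 carry 1
  0+5+1 = 6
  9+B = 4 carry 1
  9+2+1 = C
  7+B = 2 carry 1
  0+E+1 = F
  0+2 = 2

0x2F2C465A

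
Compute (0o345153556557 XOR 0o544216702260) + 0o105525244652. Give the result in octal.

0o707072521611

First 0o345153556557 XOR 0o544216702260 = 0o601345254737.
Add column by column in base 8, right to left:
  7+2 = 1 carry 1
  3+5+1 = 1 carry 1
  7+6+1 = 6 carry 1
  4+4+1 = 1 carry 1
  5+4+1 = 2 carry 1
  2+2+1 = 5
  5+5 = 2 carry 1
  4+2+1 = 7
  3+5 = 0 carry 1
  1+5+1 = 7
  0+0 = 0
  6+1 = 7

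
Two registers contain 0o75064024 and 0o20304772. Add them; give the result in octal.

0o115371016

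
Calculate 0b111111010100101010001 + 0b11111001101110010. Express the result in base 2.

0b1000011001110011000011

Add column by column in base 2, right to left:
  1+0 = 1
  0+1 = 1
  0+0 = 0
  0+0 = 0
  1+1 = 0 carry 1
  0+1+1 = 0 carry 1
  1+1+1 = 1 carry 1
  0+0+1 = 1
  1+1 = 0 carry 1
  0+1+1 = 0 carry 1
  0+0+1 = 1
  1+0 = 1
  0+1 = 1
  1+1 = 0 carry 1
  0+1+1 = 0 carry 1
  1+1+1 = 1 carry 1
  1+1+1 = 1 carry 1
  1+0+1 = 0 carry 1
  1+0+1 = 0 carry 1
  1+0+1 = 0 carry 1
  1+0+1 = 0 carry 1
  final carry 1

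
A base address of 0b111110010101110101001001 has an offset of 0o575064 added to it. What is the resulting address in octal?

0o77053575

0b111110010101110101001001 = 0o76256511 in octal.
Add column by column in base 8, right to left:
  1+4 = 5
  1+6 = 7
  5+0 = 5
  6+5 = 3 carry 1
  5+7+1 = 5 carry 1
  2+5+1 = 0 carry 1
  6+0+1 = 7
  7+0 = 7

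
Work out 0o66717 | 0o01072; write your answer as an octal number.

0o67777

OR each oct digit independently (no carries):
  6|0=6, 6|1=7, 7|0=7, 1|7=7, 7|2=7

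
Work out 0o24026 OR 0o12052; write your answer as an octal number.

OR each oct digit independently (no carries):
  2|1=3, 4|2=6, 0|0=0, 2|5=7, 6|2=6

0o36076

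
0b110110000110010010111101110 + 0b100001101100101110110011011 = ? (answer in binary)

0b1010111110011000001110001001

Add column by column in base 2, right to left:
  0+1 = 1
  1+1 = 0 carry 1
  1+0+1 = 0 carry 1
  1+1+1 = 1 carry 1
  0+1+1 = 0 carry 1
  1+0+1 = 0 carry 1
  1+0+1 = 0 carry 1
  1+1+1 = 1 carry 1
  1+1+1 = 1 carry 1
  0+0+1 = 1
  1+1 = 0 carry 1
  0+1+1 = 0 carry 1
  0+1+1 = 0 carry 1
  1+0+1 = 0 carry 1
  0+1+1 = 0 carry 1
  0+0+1 = 1
  1+0 = 1
  1+1 = 0 carry 1
  0+1+1 = 0 carry 1
  0+0+1 = 1
  0+1 = 1
  0+1 = 1
  1+0 = 1
  1+0 = 1
  0+0 = 0
  1+0 = 1
  1+1 = 0 carry 1
  final carry 1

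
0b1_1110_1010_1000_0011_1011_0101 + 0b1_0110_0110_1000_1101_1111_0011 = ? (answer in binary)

Add column by column in base 2, right to left:
  1+1 = 0 carry 1
  0+1+1 = 0 carry 1
  1+0+1 = 0 carry 1
  0+0+1 = 1
  1+1 = 0 carry 1
  1+1+1 = 1 carry 1
  0+1+1 = 0 carry 1
  1+1+1 = 1 carry 1
  1+1+1 = 1 carry 1
  1+0+1 = 0 carry 1
  0+1+1 = 0 carry 1
  0+1+1 = 0 carry 1
  0+0+1 = 1
  0+0 = 0
  0+0 = 0
  1+1 = 0 carry 1
  0+0+1 = 1
  1+1 = 0 carry 1
  0+1+1 = 0 carry 1
  1+0+1 = 0 carry 1
  0+0+1 = 1
  1+1 = 0 carry 1
  1+1+1 = 1 carry 1
  1+0+1 = 0 carry 1
  1+1+1 = 1 carry 1
  final carry 1

0b11010100010001000110101000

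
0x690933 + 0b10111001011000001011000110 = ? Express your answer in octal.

0o323505771

0x690933 = 0o32204463 in octal.
0b10111001011000001011000110 = 0o271301306 in octal.
Add column by column in base 8, right to left:
  3+6 = 1 carry 1
  6+0+1 = 7
  4+3 = 7
  4+1 = 5
  0+0 = 0
  2+3 = 5
  2+1 = 3
  3+7 = 2 carry 1
  0+2+1 = 3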